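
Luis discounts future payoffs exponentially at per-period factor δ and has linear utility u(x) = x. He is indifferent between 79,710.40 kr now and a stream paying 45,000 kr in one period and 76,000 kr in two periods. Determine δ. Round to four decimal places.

The stream is worth 45000δ + 76000δ² today, so 45000δ + 76000δ² = 79710.40.
That is, 76000δ² + 45000δ − 79710.40 = 0, a quadratic in δ.
δ = (−45000 + √(45000² + 4·76000·79710.40)) / (2·76000) = (−45000 + √26256961600.00) / 152000 ≈ 0.7700.

δ ≈ 0.7700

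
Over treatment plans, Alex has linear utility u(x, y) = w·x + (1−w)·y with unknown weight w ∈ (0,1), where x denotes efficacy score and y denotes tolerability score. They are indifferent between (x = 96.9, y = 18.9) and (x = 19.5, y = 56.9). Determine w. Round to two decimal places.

w = 0.33

Equating utilities: w·96.9 + (1−w)·18.9 = w·19.5 + (1−w)·56.9.
Collecting terms: w·77.4 = (1−w)·38.
Hence w = 38/(77.4+38) = 38/115.4 = 0.33.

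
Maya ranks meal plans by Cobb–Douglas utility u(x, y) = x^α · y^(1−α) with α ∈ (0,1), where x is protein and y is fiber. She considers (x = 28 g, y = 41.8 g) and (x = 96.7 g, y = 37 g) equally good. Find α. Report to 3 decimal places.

α ≈ 0.090

Set the two utilities equal: 28^α·41.8^(1−α) = 96.7^α·37^(1−α).
(28/96.7)^α = (37/41.8)^(1−α); take logs: α·ln(28/96.7) = (1−α)·ln(37/41.8), i.e. α·-1.239409 = (1−α)·-0.121978.
With A = -1.239409 and B = -0.121978: α·A = (1−α)·B, so α = B/(A+B) = -0.121978/-1.361387 ≈ 0.090.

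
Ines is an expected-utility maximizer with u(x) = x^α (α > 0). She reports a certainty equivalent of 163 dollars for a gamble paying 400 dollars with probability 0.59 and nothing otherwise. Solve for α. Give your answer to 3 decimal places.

EU(lottery) = 0.59·400^α + 0.41·0 = 0.59·400^α.
Equating: 163^α = 0.59·400^α, i.e. 0.4075^α = 0.59.
Take logs: α = ln 0.59 / ln(163/400) ≈ 0.58775.

α ≈ 0.588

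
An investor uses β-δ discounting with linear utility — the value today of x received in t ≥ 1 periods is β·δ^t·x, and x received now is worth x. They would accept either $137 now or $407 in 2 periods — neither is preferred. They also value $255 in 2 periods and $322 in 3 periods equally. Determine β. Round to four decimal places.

From the later pair, β·δ^2·255 = β·δ^3·322; dividing through, δ = 255/322 = 0.79193.
Substituting δ into 137 = β·δ^2·407: β = 137/(255.248) ≈ 0.5367.

β ≈ 0.5367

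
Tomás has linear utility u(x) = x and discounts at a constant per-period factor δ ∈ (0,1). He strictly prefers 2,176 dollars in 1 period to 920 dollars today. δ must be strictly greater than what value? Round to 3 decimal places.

Comparing present values: 920 < δ·2176.
Dividing through by 2176 gives δ > 0.42279.

δ > 0.423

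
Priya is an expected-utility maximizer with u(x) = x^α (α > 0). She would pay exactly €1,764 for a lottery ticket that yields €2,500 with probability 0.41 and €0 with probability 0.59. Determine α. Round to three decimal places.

Since u(0) = 0, the lottery's EU is 0.41·2500^α.
Indifference: 1764^α = 0.41·2500^α, so (1764/2500)^α = 0.41.
α = ln(0.41) / ln(1764/2500) = -0.891598/-0.348707 ≈ 2.557.

α ≈ 2.557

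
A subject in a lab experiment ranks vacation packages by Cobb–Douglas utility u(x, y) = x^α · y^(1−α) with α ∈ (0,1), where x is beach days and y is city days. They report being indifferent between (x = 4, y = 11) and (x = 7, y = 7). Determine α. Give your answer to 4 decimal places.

α ≈ 0.4468

The Cobb–Douglas utilities coincide, so 4^α·11^(1−α) = 7^α·7^(1−α).
Taking logs: α·ln 4 + (1−α)·ln 11 = α·ln 7 + (1−α)·ln 7, i.e. α·-0.5596158 = (1−α)·-0.4519851.
With A = -0.5596158 and B = -0.4519851: α·A = (1−α)·B, so α = B/(A+B) = -0.4519851/-1.0116009 ≈ 0.4468.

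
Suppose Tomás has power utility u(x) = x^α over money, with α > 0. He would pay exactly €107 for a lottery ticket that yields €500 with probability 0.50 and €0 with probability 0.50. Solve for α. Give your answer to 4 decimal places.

EU(lottery) = 0.50·500^α + 0.50·0 = 0.50·500^α.
Setting u(107) equal to that: 107^α = 0.50·500^α ⇒ (107/500)^α = 0.50.
α = ln(0.50) / ln(107/500) = -0.6931472/-1.5417793 ≈ 0.4496.

α ≈ 0.4496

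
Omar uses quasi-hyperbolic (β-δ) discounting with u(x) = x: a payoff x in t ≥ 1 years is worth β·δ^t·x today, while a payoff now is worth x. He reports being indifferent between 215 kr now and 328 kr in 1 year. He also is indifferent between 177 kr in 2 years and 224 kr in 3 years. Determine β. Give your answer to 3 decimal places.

Both payoffs in the second observation are in the future, so β drops out: δ^2·177 = δ^3·224 ⇒ δ = 177/224 = 0.79018.
Substituting δ into 215 = β·δ·328: β = 215/(259.179) ≈ 0.830.

β ≈ 0.830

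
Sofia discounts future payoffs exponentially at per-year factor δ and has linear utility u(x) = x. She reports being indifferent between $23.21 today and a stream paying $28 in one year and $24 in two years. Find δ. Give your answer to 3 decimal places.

Equating present values: 23.21 = 28δ + 24δ².
Rearranged: 24δ² + 28δ − 23.21 = 0.
The positive root is δ = [−28 + √(28² + 4·24·23.21)] / (2·24) = (−28 + 54.883)/48 ≈ 0.560.

δ ≈ 0.560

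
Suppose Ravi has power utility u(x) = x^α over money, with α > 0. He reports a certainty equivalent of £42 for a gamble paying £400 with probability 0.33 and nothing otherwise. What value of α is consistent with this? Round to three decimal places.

α ≈ 0.492

EU(lottery) = 0.33·400^α + 0.67·0 = 0.33·400^α.
Equating: 42^α = 0.33·400^α, i.e. 0.1050^α = 0.33.
α = ln(0.33) / ln(42/400) = -1.108663/-2.253795 ≈ 0.492.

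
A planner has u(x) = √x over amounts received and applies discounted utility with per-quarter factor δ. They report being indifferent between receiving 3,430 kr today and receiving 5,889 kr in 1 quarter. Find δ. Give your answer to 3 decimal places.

δ ≈ 0.763

Equating discounted utilities: u(3430) = δ·u(5889) ⇒ δ = u(3430)/u(5889).
With u(x) = √x: δ = √3430/√5889 = √(3430/5889) = 0.76318.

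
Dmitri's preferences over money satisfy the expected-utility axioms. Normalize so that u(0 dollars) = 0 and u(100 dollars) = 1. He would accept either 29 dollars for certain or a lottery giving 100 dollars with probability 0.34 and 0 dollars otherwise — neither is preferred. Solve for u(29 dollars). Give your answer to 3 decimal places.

u(29 dollars) equals the lottery's expected utility: 0.34·1 + 0.66·0 = 0.34.

0.340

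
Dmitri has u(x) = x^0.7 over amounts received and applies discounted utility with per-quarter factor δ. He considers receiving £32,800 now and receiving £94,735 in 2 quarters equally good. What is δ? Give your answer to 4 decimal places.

Equating discounted utilities: u(32800) = δ^2·u(94735) ⇒ δ^2 = u(32800)/u(94735).
With u(x) = x^0.7: δ^2 = 32800^0.7/94735^0.7 = (32800/94735)^0.7 = 0.47594.
So δ = 0.47594^(1/2) ≈ 0.6899.

δ ≈ 0.6899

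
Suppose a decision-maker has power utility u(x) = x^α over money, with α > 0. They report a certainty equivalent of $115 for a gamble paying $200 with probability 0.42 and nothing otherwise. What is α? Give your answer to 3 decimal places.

The lottery's expected utility is 0.42·u(200) + 0.58·u(0) = 0.42·200^α (since u(0) = 0 for α > 0).
Indifference: 115^α = 0.42·200^α, so (115/200)^α = 0.42.
Taking logs: α·ln(115/200) = ln(0.42), so α = -0.867501 / -0.553385 ≈ 1.568.

α ≈ 1.568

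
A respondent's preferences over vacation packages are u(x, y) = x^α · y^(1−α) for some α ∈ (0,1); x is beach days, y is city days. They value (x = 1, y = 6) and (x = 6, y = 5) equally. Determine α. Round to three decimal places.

The Cobb–Douglas utilities coincide, so 1^α·6^(1−α) = 6^α·5^(1−α).
(1/6)^α = (5/6)^(1−α); take logs: α·ln(1/6) = (1−α)·ln(5/6), i.e. α·-1.791759 = (1−α)·-0.182322.
Thus α·(-1.974081) = -0.182322, so α = -0.182322/-1.974081 ≈ 0.092.

α ≈ 0.092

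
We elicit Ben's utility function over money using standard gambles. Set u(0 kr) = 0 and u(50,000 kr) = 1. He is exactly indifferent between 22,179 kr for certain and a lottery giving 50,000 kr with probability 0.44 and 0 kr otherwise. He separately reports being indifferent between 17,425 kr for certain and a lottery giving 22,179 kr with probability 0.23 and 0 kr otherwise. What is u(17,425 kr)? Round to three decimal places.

0.101

First, u(22,179 kr) = 0.44·u(50,000 kr) + 0.56·u(0 kr) = 0.44.
Then u(17,425 kr) = 0.23·u(22,179 kr) + 0.77·u(0 kr) = 0.23·0.44 + 0.77·0.00 = 0.1012.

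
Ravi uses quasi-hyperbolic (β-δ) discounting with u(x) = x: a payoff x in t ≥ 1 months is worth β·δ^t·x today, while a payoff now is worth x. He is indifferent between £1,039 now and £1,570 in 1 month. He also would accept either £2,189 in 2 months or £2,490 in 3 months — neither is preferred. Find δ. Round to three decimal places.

The second indifference involves only future payoffs, so β cancels: β·δ^2·2189 = β·δ^3·2490, giving δ = 2189/2490 = 0.87912.

δ ≈ 0.879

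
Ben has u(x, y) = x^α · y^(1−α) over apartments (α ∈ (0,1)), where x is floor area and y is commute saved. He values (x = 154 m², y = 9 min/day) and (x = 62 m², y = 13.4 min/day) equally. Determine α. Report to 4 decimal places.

α ≈ 0.3043

Indifference: 154^α · 9^(1−α) = 62^α · 13.4^(1−α).
(154/62)^α = (13.4/9)^(1−α); take logs: α·ln(154/62) = (1−α)·ln(13.4/9), i.e. α·0.9098182 = (1−α)·0.3980301.
Thus α·(1.3078483) = 0.3980301, so α = 0.3980301/1.3078483 ≈ 0.3043.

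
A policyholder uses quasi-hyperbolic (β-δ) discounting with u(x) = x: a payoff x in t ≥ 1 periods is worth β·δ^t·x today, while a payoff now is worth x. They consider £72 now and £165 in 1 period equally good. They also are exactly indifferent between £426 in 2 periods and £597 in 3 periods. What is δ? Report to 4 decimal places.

From the later pair, β·δ^2·426 = β·δ^3·597; dividing through, δ = 426/597 = 0.71357.

δ ≈ 0.7136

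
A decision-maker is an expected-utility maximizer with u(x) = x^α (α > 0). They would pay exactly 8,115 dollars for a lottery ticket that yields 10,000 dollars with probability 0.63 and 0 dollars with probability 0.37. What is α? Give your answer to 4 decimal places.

Since u(0) = 0, the lottery's EU is 0.63·10000^α.
Equating: 8115^α = 0.63·10000^α, i.e. 0.8115^α = 0.63.
α = ln(0.63) / ln(8115/10000) = -0.4620355/-0.2088709 ≈ 2.2121.

α ≈ 2.2121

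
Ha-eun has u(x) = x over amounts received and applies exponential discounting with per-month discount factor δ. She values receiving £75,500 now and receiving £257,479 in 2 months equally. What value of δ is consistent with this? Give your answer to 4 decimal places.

Equating discounted utilities: u(75500) = δ^2·u(257479) ⇒ δ^2 = u(75500)/u(257479).
With u(x) = x: δ^2 = 75500/257479 = 0.29323.
Hence δ = (0.29323)^(1/2) = 0.541505.

δ ≈ 0.5415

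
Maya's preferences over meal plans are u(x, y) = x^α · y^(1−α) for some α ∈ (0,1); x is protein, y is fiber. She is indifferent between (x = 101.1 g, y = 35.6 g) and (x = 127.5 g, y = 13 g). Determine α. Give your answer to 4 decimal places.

α ≈ 0.8128

Indifference: 101.1^α · 35.6^(1−α) = 127.5^α · 13^(1−α).
Taking logs: α·ln 101.1 + (1−α)·ln 35.6 = α·ln 127.5 + (1−α)·ln 13, i.e. α·-0.2320062 = (1−α)·-1.0073963.
With A = -0.2320062 and B = -1.0073963: α·A = (1−α)·B, so α = B/(A+B) = -1.0073963/-1.2394025 ≈ 0.8128.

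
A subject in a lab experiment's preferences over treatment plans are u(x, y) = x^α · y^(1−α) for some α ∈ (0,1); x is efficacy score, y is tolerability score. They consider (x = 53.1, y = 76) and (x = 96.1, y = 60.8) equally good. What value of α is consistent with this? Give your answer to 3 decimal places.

Set the two utilities equal: 53.1^α·76^(1−α) = 96.1^α·60.8^(1−α).
Taking logs: α·ln 53.1 + (1−α)·ln 76 = α·ln 96.1 + (1−α)·ln 60.8, i.e. α·-0.593212 = (1−α)·-0.223144.
Thus α·(-0.816356) = -0.223144, so α = -0.223144/-0.816356 ≈ 0.273.

α ≈ 0.273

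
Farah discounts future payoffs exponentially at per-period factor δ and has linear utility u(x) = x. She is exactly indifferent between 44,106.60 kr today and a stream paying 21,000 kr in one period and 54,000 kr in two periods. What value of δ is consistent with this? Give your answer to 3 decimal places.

The stream is worth 21000δ + 54000δ² today, so 21000δ + 54000δ² = 44106.60.
Rearranged: 54000δ² + 21000δ − 44106.60 = 0.
The positive root is δ = [−21000 + √(21000² + 4·54000·44106.60)] / (2·54000) = (−21000 + 99840.000)/108000 ≈ 0.730.

δ ≈ 0.730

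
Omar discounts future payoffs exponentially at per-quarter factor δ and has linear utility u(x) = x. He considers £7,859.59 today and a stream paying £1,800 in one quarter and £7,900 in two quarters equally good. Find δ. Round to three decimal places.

δ ≈ 0.890

Present value of the stream is 1800·δ + 7900·δ². Indifference gives 1800δ + 7900δ² = 7859.59.
That is, 7900δ² + 1800δ − 7859.59 = 0, a quadratic in δ.
By the quadratic formula (taking the positive root), δ = (−1800 + √251603044.00) / 15800 ≈ 0.890.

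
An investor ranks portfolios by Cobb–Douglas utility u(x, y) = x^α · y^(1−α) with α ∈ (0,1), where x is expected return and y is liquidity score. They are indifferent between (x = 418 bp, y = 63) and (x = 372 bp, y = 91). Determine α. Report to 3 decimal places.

α ≈ 0.759

Indifference: 418^α · 63^(1−α) = 372^α · 91^(1−α).
Taking logs: α·ln 418 + (1−α)·ln 63 = α·ln 372 + (1−α)·ln 91, i.e. α·0.116588 = (1−α)·0.367725.
With A = 0.116588 and B = 0.367725: α·A = (1−α)·B, so α = B/(A+B) = 0.367725/0.484313 ≈ 0.759.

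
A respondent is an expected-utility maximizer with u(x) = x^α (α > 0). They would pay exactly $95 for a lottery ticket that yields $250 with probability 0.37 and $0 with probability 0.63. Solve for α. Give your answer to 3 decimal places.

The lottery's expected utility is 0.37·u(250) + 0.63·u(0) = 0.37·250^α (since u(0) = 0 for α > 0).
Indifference: 95^α = 0.37·250^α, so (95/250)^α = 0.37.
α = ln(0.37) / ln(95/250) = -0.994252/-0.967584 ≈ 1.028.

α ≈ 1.028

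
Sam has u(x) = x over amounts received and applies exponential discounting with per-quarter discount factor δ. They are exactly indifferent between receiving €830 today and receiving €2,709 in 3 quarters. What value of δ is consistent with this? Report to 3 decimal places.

δ ≈ 0.674

Equating discounted utilities: u(830) = δ^3·u(2709) ⇒ δ^3 = u(830)/u(2709).
With u(x) = x: δ^3 = 830/2709 = 0.30639.
Hence δ = (0.30639)^(1/3) = 0.67415.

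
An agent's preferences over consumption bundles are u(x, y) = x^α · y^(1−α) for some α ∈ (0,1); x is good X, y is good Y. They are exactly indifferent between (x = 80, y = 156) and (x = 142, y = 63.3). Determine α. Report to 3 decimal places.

Indifference: 80^α · 156^(1−α) = 142^α · 63.3^(1−α).
Taking logs: α·ln 80 + (1−α)·ln 156 = α·ln 142 + (1−α)·ln 63.3, i.e. α·-0.573800 = (1−α)·-0.901971.
So α/(1−α) = (-0.901971)/(-0.573800) = 1.571926, and α = 1.571926/2.571926 ≈ 0.611.

α ≈ 0.611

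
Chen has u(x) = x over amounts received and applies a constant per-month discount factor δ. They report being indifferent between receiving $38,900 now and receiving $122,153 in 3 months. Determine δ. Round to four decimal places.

δ ≈ 0.6829

The payoff in 3 months is discounted by δ^3, so u(38900) = δ^3·u(122153) and δ^3 = u(38900)/u(122153).
With u(x) = x: δ^3 = 38900/122153 = 0.31845.
Hence δ = (0.31845)^(1/3) = 0.682886.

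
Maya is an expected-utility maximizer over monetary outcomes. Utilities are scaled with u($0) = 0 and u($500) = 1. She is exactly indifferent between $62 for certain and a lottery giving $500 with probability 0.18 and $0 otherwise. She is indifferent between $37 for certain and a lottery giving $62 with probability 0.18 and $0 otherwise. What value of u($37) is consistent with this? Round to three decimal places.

0.032

From the first indifference, u($62) = 0.18·u($500) + 0.82·u($0) = 0.18·1 + 0.82·0 = 0.18.
Chaining: u($37) = 0.18·0.18 + 0.82·0.00 = 0.0324.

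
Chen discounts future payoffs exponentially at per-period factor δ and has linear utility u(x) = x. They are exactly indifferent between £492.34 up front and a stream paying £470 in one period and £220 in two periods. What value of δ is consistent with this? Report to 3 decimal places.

Present value of the stream is 470·δ + 220·δ². Indifference gives 470δ + 220δ² = 492.34.
That is, 220δ² + 470δ − 492.34 = 0, a quadratic in δ.
The positive root is δ = [−470 + √(470² + 4·220·492.34)] / (2·220) = (−470 + 808.801)/440 ≈ 0.770.

δ ≈ 0.770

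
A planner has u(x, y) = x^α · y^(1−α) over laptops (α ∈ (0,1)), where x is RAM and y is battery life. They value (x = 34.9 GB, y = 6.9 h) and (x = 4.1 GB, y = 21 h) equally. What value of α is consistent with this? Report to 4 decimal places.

α ≈ 0.3420

The Cobb–Douglas utilities coincide, so 34.9^α·6.9^(1−α) = 4.1^α·21^(1−α).
Taking logs: α·ln 34.9 + (1−α)·ln 6.9 = α·ln 4.1 + (1−α)·ln 21, i.e. α·2.1414999 = (1−α)·1.1130010.
Thus α·(3.2545009) = 1.1130010, so α = 1.1130010/3.2545009 ≈ 0.3420.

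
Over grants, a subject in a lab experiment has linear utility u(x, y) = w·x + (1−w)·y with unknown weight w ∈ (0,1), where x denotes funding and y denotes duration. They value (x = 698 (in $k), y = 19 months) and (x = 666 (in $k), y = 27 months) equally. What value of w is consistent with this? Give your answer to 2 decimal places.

Equating utilities: w·698 + (1−w)·19 = w·666 + (1−w)·27.
Rearranging, 32·w − 8·(1−w) = 0.
The marginal rate of substitution is 8/32, so w = 8/(32+8) = 0.20.

w = 0.20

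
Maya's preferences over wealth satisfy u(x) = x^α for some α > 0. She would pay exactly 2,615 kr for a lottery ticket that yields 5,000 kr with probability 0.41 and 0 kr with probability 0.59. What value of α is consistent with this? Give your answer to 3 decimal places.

The lottery's expected utility is 0.41·u(5000) + 0.59·u(0) = 0.41·5000^α (since u(0) = 0 for α > 0).
Indifference: 2615^α = 0.41·5000^α, so (2615/5000)^α = 0.41.
Take logs: α = ln 0.41 / ln(2615/5000) ≈ 1.37555.

α ≈ 1.376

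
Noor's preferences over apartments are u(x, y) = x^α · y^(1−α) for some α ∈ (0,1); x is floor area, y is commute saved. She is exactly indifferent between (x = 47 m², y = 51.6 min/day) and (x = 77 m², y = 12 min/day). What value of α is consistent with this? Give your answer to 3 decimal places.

Set the two utilities equal: 47^α·51.6^(1−α) = 77^α·12^(1−α).
Rearrange to (47/77)^α = (12/51.6)^(1−α) and take logs: α·-0.493658 = (1−α)·-1.458615.
With A = -0.493658 and B = -1.458615: α·A = (1−α)·B, so α = B/(A+B) = -1.458615/-1.952273 ≈ 0.747.

α ≈ 0.747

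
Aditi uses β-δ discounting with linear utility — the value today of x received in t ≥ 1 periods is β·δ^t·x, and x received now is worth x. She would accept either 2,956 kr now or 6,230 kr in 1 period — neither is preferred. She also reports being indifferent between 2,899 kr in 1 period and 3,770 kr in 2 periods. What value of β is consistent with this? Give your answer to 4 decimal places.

β ≈ 0.6170

The second indifference involves only future payoffs, so β cancels: β·δ^1·2899 = β·δ^2·3770, giving δ = 2899/3770 = 0.76897.
Now use the now-vs-future pair: 2956 = β·δ·6230 gives β = 2956/(0.76897·6230) ≈ 0.6170.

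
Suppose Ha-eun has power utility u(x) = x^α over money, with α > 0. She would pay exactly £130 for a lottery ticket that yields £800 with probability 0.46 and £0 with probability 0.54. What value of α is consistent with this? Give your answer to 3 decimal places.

Since u(0) = 0, the lottery's EU is 0.46·800^α.
Equating: 130^α = 0.46·800^α, i.e. 0.1625^α = 0.46.
Take logs: α = ln 0.46 / ln(130/800) ≈ 0.42735.

α ≈ 0.427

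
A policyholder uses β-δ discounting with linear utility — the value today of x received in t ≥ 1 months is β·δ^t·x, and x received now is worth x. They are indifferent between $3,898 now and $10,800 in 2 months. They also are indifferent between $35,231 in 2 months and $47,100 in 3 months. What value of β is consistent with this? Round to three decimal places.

β ≈ 0.645

From the later pair, β·δ^2·35231 = β·δ^3·47100; dividing through, δ = 35231/47100 = 0.74800.
Now use the now-vs-future pair: 3898 = β·δ^2·10800 gives β = 3898/(0.55951·10800) ≈ 0.645.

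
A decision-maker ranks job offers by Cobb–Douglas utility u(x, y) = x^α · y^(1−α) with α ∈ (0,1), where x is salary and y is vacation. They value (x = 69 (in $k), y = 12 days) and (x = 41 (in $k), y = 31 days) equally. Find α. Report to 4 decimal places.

α ≈ 0.6458

Set the two utilities equal: 69^α·12^(1−α) = 41^α·31^(1−α).
Rearrange to (69/41)^α = (31/12)^(1−α) and take logs: α·0.5205344 = (1−α)·0.9490806.
With A = 0.5205344 and B = 0.9490806: α·A = (1−α)·B, so α = B/(A+B) = 0.9490806/1.4696150 ≈ 0.6458.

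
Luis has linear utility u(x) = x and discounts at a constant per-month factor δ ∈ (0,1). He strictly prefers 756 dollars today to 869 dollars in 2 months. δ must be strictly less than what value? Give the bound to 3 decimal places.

δ < 0.933

Under u(x) = x this choice says 756 > δ^2·869.
So δ^2 < 756/869 = 0.86997; taking the square root of both positive sides preserves the inequality.
δ < (756/869)^(1/2) ≈ 0.933.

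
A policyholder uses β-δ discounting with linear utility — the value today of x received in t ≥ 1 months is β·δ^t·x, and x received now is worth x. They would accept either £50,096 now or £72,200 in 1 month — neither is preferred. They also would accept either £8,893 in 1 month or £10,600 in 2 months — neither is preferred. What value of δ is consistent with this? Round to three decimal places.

Both payoffs in the second observation are in the future, so β drops out: δ^1·8893 = δ^2·10600 ⇒ δ = 8893/10600 = 0.83896.

δ ≈ 0.839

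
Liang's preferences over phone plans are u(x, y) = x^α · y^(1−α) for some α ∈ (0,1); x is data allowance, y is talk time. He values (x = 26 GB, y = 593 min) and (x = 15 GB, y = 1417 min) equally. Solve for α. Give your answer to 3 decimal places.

α ≈ 0.613

Set the two utilities equal: 26^α·593^(1−α) = 15^α·1417^(1−α).
Taking logs: α·ln 26 + (1−α)·ln 593 = α·ln 15 + (1−α)·ln 1417, i.e. α·0.550046 = (1−α)·0.871103.
Thus α·(1.421149) = 0.871103, so α = 0.871103/1.421149 ≈ 0.613.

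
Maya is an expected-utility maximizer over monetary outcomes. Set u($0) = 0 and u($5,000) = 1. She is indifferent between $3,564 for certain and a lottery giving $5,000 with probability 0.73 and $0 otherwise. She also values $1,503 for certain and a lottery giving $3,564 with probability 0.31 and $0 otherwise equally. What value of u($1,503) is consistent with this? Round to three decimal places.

0.226

The first gamble pins u($3,564): it must equal 0.73·1 + 0.27·0 = 0.73.
Then u($1,503) = 0.31·u($3,564) + 0.69·u($0) = 0.31·0.73 + 0.69·0.00 = 0.2263.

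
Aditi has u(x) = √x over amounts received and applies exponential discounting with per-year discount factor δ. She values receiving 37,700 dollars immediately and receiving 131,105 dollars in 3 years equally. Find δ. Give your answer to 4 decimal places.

Equating discounted utilities: u(37700) = δ^3·u(131105) ⇒ δ^3 = u(37700)/u(131105).
Since u(x) = √x, δ^3 = √(37700/131105) = 0.53624.
So δ = 0.53624^(1/3) ≈ 0.8124.

δ ≈ 0.8124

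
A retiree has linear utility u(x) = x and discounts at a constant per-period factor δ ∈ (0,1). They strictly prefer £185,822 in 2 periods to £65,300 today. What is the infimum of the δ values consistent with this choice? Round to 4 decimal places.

δ > 0.5928

Under u(x) = x this choice says 65300 < δ^2·185822.
Hence δ^2 > 65300/185822 = 0.35141, and x ↦ x^(1/2) is increasing on (0,∞).
δ > (65300/185822)^(1/2) ≈ 0.5928.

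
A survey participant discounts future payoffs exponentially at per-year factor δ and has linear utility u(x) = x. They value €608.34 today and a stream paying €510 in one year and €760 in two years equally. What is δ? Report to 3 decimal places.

Equating present values: 608.34 = 510δ + 760δ².
So 760δ² + 510δ − 608.34 = 0.
By the quadratic formula (taking the positive root), δ = (−510 + √2109453.60) / 1520 ≈ 0.620.

δ ≈ 0.620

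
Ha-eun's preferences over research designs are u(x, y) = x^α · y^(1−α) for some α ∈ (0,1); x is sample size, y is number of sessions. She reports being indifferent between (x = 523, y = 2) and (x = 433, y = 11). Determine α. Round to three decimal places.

α ≈ 0.900

Set the two utilities equal: 523^α·2^(1−α) = 433^α·11^(1−α).
Rearrange to (523/433)^α = (11/2)^(1−α) and take logs: α·0.188844 = (1−α)·1.704748.
Thus α·(1.893592) = 1.704748, so α = 1.704748/1.893592 ≈ 0.900.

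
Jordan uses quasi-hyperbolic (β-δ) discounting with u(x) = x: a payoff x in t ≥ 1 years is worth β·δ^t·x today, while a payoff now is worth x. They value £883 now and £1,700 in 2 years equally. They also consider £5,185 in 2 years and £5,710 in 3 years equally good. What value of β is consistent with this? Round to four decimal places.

β ≈ 0.6299

Both payoffs in the second observation are in the future, so β drops out: δ^2·5185 = δ^3·5710 ⇒ δ = 5185/5710 = 0.90806.
Now use the now-vs-future pair: 883 = β·δ^2·1700 gives β = 883/(0.82457·1700) ≈ 0.6299.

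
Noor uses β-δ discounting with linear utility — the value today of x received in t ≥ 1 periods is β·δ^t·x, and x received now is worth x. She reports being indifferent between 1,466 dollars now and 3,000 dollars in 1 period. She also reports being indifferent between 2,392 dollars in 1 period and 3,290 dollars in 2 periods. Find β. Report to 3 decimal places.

β ≈ 0.672

Both payoffs in the second observation are in the future, so β drops out: δ^1·2392 = δ^2·3290 ⇒ δ = 2392/3290 = 0.72705.
Substituting δ into 1466 = β·δ·3000: β = 1466/(2181.155) ≈ 0.672.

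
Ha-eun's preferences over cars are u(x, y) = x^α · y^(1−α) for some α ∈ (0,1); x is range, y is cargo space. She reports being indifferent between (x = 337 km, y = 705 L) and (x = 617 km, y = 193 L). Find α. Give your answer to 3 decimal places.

Indifference: 337^α · 705^(1−α) = 617^α · 193^(1−α).
Rearrange to (337/617)^α = (193/705)^(1−α) and take logs: α·-0.604786 = (1−α)·-1.295508.
So α/(1−α) = (-1.295508)/(-0.604786) = 2.142093, and α = 2.142093/3.142093 ≈ 0.682.

α ≈ 0.682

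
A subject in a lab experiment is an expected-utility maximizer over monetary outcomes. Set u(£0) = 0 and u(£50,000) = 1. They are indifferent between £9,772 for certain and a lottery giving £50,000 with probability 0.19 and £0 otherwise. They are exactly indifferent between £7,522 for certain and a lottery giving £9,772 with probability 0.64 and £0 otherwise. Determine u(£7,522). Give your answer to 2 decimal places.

0.12

The first gamble pins u(£9,772): it must equal 0.19·1 + 0.81·0 = 0.19.
The second indifference gives u(£7,522) = 0.64·u(£9,772) + 0.36·u(£0) = 0.64·0.19 + 0.36·0.00 = 0.1216.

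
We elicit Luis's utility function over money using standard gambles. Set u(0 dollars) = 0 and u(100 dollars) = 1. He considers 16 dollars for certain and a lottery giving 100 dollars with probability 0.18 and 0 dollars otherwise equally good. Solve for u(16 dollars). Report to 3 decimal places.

0.180

By the standard-gamble method, u(16 dollars) is just the indifference probability on the best outcome: 0.18.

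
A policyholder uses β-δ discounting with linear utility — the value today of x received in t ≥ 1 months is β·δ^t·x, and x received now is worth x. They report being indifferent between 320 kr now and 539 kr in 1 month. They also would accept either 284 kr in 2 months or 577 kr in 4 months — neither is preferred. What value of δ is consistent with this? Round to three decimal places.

From the later pair, β·δ^2·284 = β·δ^4·577; dividing through, δ^2 = 284/577 = 0.49220, so δ = 0.70157.

δ ≈ 0.702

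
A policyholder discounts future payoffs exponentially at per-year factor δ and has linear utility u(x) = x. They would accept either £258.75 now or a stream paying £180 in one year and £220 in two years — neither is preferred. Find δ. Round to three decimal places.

δ ≈ 0.750

Equating present values: 258.75 = 180δ + 220δ².
That is, 220δ² + 180δ − 258.75 = 0, a quadratic in δ.
The positive root is δ = [−180 + √(180² + 4·220·258.75)] / (2·220) = (−180 + 510.000)/440 ≈ 0.750.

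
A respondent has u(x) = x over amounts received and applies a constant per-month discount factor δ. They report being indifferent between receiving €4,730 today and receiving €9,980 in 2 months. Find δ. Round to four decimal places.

δ ≈ 0.6884

Indifference means u(4730) = δ^2 · u(9980), so δ^2 = u(4730)/u(9980).
With u(x) = x: δ^2 = 4730/9980 = 0.47395.
Hence δ = (0.47395)^(1/2) = 0.688439.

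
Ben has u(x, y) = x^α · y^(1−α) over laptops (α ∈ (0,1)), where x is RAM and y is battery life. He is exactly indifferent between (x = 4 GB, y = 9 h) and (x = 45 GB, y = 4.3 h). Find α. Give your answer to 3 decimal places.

α ≈ 0.234

Indifference: 4^α · 9^(1−α) = 45^α · 4.3^(1−α).
Taking logs: α·ln 4 + (1−α)·ln 9 = α·ln 45 + (1−α)·ln 4.3, i.e. α·-2.420368 = (1−α)·-0.738610.
Thus α·(-3.158978) = -0.738610, so α = -0.738610/-3.158978 ≈ 0.234.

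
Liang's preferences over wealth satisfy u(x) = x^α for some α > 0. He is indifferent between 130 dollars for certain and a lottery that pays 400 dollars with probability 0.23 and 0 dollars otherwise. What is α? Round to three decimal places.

α ≈ 1.308

Since u(0) = 0, the lottery's EU is 0.23·400^α.
Equating: 130^α = 0.23·400^α, i.e. 0.3250^α = 0.23.
Take logs: α = ln 0.23 / ln(130/400) ≈ 1.30762.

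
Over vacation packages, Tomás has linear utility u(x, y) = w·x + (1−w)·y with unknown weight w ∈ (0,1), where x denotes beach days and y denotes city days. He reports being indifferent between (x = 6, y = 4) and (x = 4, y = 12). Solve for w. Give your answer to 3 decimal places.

u(6,4) = u(4,12) means w·6 + (1−w)·4 = w·4 + (1−w)·12.
Rearranging, 2·w − 8·(1−w) = 0.
The marginal rate of substitution is 8/2, so w = 8/(2+8) = 0.800.

w = 0.800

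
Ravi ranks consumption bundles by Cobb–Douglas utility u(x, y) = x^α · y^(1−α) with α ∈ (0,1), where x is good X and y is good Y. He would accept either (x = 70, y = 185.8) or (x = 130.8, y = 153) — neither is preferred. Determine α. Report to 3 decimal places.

α ≈ 0.237

Set the two utilities equal: 70^α·185.8^(1−α) = 130.8^α·153^(1−α).
Rearrange to (70/130.8)^α = (153/185.8)^(1−α) and take logs: α·-0.625174 = (1−α)·-0.194233.
With A = -0.625174 and B = -0.194233: α·A = (1−α)·B, so α = B/(A+B) = -0.194233/-0.819407 ≈ 0.237.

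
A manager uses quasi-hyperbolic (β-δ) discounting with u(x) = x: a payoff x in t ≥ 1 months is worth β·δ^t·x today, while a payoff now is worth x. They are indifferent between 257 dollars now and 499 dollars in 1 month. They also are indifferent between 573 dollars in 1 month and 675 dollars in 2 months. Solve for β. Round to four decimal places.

From the later pair, β·δ^1·573 = β·δ^2·675; dividing through, δ = 573/675 = 0.84889.
The first indifference: 257 = β·δ·499, so β = 257/(δ·499) = 257/(0.84889·499) ≈ 0.6067.

β ≈ 0.6067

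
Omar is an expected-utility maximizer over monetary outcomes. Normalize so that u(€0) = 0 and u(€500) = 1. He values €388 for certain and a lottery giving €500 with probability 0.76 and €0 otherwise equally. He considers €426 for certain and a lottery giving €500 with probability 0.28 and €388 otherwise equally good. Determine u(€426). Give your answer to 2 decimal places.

0.83

First, u(€388) = 0.76·u(€500) + 0.24·u(€0) = 0.76.
The second indifference gives u(€426) = 0.28·u(€500) + 0.72·u(€388) = 0.28·1.00 + 0.72·0.76 = 0.8272.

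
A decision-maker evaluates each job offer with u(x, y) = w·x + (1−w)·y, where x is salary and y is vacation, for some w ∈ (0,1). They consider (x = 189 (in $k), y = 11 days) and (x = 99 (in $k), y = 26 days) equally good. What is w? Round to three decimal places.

u(189,11) = u(99,26) means w·189 + (1−w)·11 = w·99 + (1−w)·26.
Collecting terms: w·90 = (1−w)·15.
The marginal rate of substitution is 15/90, so w = 15/(90+15) = 0.143.

w = 0.143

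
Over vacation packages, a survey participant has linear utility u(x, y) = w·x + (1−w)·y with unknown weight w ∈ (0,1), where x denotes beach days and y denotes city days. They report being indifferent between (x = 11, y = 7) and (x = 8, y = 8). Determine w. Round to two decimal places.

w = 0.25

Indifference: w·11 + (1−w)·7 = w·8 + (1−w)·8.
Rearranging, 3·w − 1·(1−w) = 0.
Hence w = 1/(3+1) = 1/4 = 0.25.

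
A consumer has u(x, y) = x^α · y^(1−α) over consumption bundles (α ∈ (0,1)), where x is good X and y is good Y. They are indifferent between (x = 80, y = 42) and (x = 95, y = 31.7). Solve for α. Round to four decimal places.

Indifference: 80^α · 42^(1−α) = 95^α · 31.7^(1−α).
Taking logs: α·ln 80 + (1−α)·ln 42 = α·ln 95 + (1−α)·ln 31.7, i.e. α·-0.1718503 = (1−α)·-0.2813529.
With A = -0.1718503 and B = -0.2813529: α·A = (1−α)·B, so α = B/(A+B) = -0.2813529/-0.4532032 ≈ 0.6208.

α ≈ 0.6208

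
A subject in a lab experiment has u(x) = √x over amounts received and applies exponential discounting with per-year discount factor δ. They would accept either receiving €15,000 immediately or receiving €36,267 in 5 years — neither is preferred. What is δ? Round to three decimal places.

δ ≈ 0.915

Equating discounted utilities: u(15000) = δ^5·u(36267) ⇒ δ^5 = u(15000)/u(36267).
Since u(x) = √x, δ^5 = √(15000/36267) = 0.64312.
So δ = 0.64312^(1/5) ≈ 0.915.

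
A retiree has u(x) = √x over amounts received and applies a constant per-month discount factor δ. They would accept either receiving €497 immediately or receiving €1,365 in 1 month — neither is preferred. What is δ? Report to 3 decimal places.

δ ≈ 0.603

Equating discounted utilities: u(497) = δ·u(1365) ⇒ δ = u(497)/u(1365).
With u(x) = √x: δ = √497/√1365 = √(497/1365) = 0.60341.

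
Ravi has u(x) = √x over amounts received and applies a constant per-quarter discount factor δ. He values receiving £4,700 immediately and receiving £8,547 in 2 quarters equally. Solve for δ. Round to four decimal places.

Indifference means u(4700) = δ^2 · u(8547), so δ^2 = u(4700)/u(8547).
Since u(x) = √x, δ^2 = √(4700/8547) = 0.74155.
So δ = 0.74155^(1/2) ≈ 0.8611.

δ ≈ 0.8611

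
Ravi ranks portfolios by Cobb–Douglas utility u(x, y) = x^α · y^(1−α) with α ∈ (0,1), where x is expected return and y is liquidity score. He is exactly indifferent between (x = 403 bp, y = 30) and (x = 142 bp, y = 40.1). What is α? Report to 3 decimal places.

Set the two utilities equal: 403^α·30^(1−α) = 142^α·40.1^(1−α).
Taking logs: α·ln 403 + (1−α)·ln 30 = α·ln 142 + (1−α)·ln 40.1, i.e. α·1.043110 = (1−α)·0.290179.
So α/(1−α) = (0.290179)/(1.043110) = 0.278186, and α = 0.278186/1.278186 ≈ 0.218.

α ≈ 0.218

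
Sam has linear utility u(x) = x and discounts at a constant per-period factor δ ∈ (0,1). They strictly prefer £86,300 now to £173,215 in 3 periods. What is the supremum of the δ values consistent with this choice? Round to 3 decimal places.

The preference means 86300 > δ^3·173215.
So δ^3 < 86300/173215 = 0.49822; taking the cube root of both positive sides preserves the inequality.
δ < 0.49822^(1/3) = 0.793.

δ < 0.793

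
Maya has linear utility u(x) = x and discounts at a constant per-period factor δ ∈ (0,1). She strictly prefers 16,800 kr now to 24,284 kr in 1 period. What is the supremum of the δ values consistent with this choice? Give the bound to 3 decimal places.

δ < 0.692

Under u(x) = x this choice says 16800 > δ·24284.
Dividing through by 24284 gives δ < 0.69181.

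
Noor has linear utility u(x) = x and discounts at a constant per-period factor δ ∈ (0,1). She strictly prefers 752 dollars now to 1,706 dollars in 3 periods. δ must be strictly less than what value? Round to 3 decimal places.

δ < 0.761

The preference means 752 > δ^3·1706.
Dividing by 1706: δ^3 < 0.44080. Both sides are positive, so the cube root keeps the direction.
δ < 0.44080^(1/3) = 0.761.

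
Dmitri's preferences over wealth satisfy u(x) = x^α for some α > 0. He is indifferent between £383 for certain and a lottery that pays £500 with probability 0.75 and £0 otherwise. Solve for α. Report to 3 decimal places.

α ≈ 1.079

EU(lottery) = 0.75·500^α + 0.25·0 = 0.75·500^α.
Equating: 383^α = 0.75·500^α, i.e. 0.7660^α = 0.75.
α = ln(0.75) / ln(383/500) = -0.287682/-0.266573 ≈ 1.079.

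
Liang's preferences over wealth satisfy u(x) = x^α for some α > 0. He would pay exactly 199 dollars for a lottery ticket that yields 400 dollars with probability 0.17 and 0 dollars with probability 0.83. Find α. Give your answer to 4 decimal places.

α ≈ 2.5380

The lottery's expected utility is 0.17·u(400) + 0.83·u(0) = 0.17·400^α (since u(0) = 0 for α > 0).
Equating: 199^α = 0.17·400^α, i.e. 0.4975^α = 0.17.
Take logs: α = ln 0.17 / ln(199/400) ≈ 2.538039.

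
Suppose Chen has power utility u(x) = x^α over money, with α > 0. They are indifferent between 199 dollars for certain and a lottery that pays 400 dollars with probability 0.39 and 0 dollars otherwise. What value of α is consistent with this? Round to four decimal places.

The lottery's expected utility is 0.39·u(400) + 0.61·u(0) = 0.39·400^α (since u(0) = 0 for α > 0).
Setting u(199) equal to that: 199^α = 0.39·400^α ⇒ (199/400)^α = 0.39.
α = ln(0.39) / ln(199/400) = -0.9416085/-0.6981597 ≈ 1.3487.

α ≈ 1.3487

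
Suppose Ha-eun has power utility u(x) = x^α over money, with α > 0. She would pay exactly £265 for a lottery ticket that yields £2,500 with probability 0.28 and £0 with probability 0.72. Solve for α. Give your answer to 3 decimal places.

α ≈ 0.567

Since u(0) = 0, the lottery's EU is 0.28·2500^α.
Indifference: 265^α = 0.28·2500^α, so (265/2500)^α = 0.28.
Taking logs: α·ln(265/2500) = ln(0.28), so α = -1.272966 / -2.244316 ≈ 0.567.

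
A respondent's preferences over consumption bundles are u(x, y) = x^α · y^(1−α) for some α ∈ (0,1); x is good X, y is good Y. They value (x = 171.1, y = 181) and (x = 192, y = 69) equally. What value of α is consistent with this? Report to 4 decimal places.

α ≈ 0.8933

Set the two utilities equal: 171.1^α·181^(1−α) = 192^α·69^(1−α).
Rearrange to (171.1/192)^α = (69/181)^(1−α) and take logs: α·-0.1152472 = (1−α)·-0.9643905.
So α/(1−α) = (-0.9643905)/(-0.1152472) = 8.3680168, and α = 8.3680168/9.3680168 ≈ 0.8933.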